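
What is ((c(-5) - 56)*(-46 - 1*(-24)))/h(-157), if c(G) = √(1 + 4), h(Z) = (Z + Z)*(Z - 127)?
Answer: 154/11147 - 11*√5/44588 ≈ 0.013264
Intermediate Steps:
h(Z) = 2*Z*(-127 + Z) (h(Z) = (2*Z)*(-127 + Z) = 2*Z*(-127 + Z))
c(G) = √5
((c(-5) - 56)*(-46 - 1*(-24)))/h(-157) = ((√5 - 56)*(-46 - 1*(-24)))/((2*(-157)*(-127 - 157))) = ((-56 + √5)*(-46 + 24))/((2*(-157)*(-284))) = ((-56 + √5)*(-22))/89176 = (1232 - 22*√5)*(1/89176) = 154/11147 - 11*√5/44588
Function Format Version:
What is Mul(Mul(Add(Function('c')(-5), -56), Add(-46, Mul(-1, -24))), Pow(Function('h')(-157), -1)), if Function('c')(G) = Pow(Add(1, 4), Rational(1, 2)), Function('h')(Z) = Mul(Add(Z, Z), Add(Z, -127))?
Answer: Add(Rational(154, 11147), Mul(Rational(-11, 44588), Pow(5, Rational(1, 2)))) ≈ 0.013264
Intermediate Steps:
Function('h')(Z) = Mul(2, Z, Add(-127, Z)) (Function('h')(Z) = Mul(Mul(2, Z), Add(-127, Z)) = Mul(2, Z, Add(-127, Z)))
Function('c')(G) = Pow(5, Rational(1, 2))
Mul(Mul(Add(Function('c')(-5), -56), Add(-46, Mul(-1, -24))), Pow(Function('h')(-157), -1)) = Mul(Mul(Add(Pow(5, Rational(1, 2)), -56), Add(-46, Mul(-1, -24))), Pow(Mul(2, -157, Add(-127, -157)), -1)) = Mul(Mul(Add(-56, Pow(5, Rational(1, 2))), Add(-46, 24)), Pow(Mul(2, -157, -284), -1)) = Mul(Mul(Add(-56, Pow(5, Rational(1, 2))), -22), Pow(89176, -1)) = Mul(Add(1232, Mul(-22, Pow(5, Rational(1, 2)))), Rational(1, 89176)) = Add(Rational(154, 11147), Mul(Rational(-11, 44588), Pow(5, Rational(1, 2))))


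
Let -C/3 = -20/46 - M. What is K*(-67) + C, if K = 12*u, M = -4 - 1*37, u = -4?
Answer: 71169/23 ≈ 3094.3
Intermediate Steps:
M = -41 (M = -4 - 37 = -41)
K = -48 (K = 12*(-4) = -48)
C = -2799/23 (C = -3*(-20/46 - 1*(-41)) = -3*(-20*1/46 + 41) = -3*(-10/23 + 41) = -3*933/23 = -2799/23 ≈ -121.70)
K*(-67) + C = -48*(-67) - 2799/23 = 3216 - 2799/23 = 71169/23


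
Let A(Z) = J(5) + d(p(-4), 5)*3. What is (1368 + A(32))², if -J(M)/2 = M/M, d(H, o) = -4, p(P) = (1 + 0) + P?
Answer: 1833316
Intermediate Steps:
p(P) = 1 + P
J(M) = -2 (J(M) = -2*M/M = -2*1 = -2)
A(Z) = -14 (A(Z) = -2 - 4*3 = -2 - 12 = -14)
(1368 + A(32))² = (1368 - 14)² = 1354² = 1833316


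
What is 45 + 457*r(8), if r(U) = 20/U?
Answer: 2375/2 ≈ 1187.5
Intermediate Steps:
45 + 457*r(8) = 45 + 457*(20/8) = 45 + 457*(20*(1/8)) = 45 + 457*(5/2) = 45 + 2285/2 = 2375/2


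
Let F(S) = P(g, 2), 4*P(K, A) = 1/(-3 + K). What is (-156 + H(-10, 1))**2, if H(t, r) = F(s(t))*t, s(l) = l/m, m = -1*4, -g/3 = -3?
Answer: 3523129/144 ≈ 24466.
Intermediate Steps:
g = 9 (g = -3*(-3) = 9)
m = -4
s(l) = -l/4 (s(l) = l/(-4) = l*(-1/4) = -l/4)
P(K, A) = 1/(4*(-3 + K))
F(S) = 1/24 (F(S) = 1/(4*(-3 + 9)) = (1/4)/6 = (1/4)*(1/6) = 1/24)
H(t, r) = t/24
(-156 + H(-10, 1))**2 = (-156 + (1/24)*(-10))**2 = (-156 - 5/12)**2 = (-1877/12)**2 = 3523129/144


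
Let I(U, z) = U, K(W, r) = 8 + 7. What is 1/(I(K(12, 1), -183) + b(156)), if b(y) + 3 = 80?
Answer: 1/92 ≈ 0.010870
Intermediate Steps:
b(y) = 77 (b(y) = -3 + 80 = 77)
K(W, r) = 15
1/(I(K(12, 1), -183) + b(156)) = 1/(15 + 77) = 1/92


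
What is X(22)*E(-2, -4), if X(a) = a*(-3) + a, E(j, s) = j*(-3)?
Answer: -264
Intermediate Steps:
E(j, s) = -3*j
X(a) = -2*a (X(a) = -3*a + a = -2*a)
X(22)*E(-2, -4) = (-2*22)*(-3*(-2)) = -44*6 = -264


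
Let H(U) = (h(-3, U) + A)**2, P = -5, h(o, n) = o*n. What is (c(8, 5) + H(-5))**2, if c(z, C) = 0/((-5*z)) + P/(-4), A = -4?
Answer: 239121/16 ≈ 14945.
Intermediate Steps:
h(o, n) = n*o
c(z, C) = 5/4 (c(z, C) = 0/((-5*z)) - 5/(-4) = 0*(-1/(5*z)) - 5*(-1/4) = 0 + 5/4 = 5/4)
H(U) = (-4 - 3*U)**2 (H(U) = (U*(-3) - 4)**2 = (-3*U - 4)**2 = (-4 - 3*U)**2)
(c(8, 5) + H(-5))**2 = (5/4 + (4 + 3*(-5))**2)**2 = (5/4 + (4 - 15)**2)**2 = (5/4 + (-11)**2)**2 = (5/4 + 121)**2 = (489/4)**2 = 239121/16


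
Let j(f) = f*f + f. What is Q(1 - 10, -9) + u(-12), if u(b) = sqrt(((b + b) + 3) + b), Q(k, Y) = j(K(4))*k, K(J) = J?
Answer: -180 + I*sqrt(33) ≈ -180.0 + 5.7446*I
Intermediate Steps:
j(f) = f + f**2 (j(f) = f**2 + f = f + f**2)
Q(k, Y) = 20*k (Q(k, Y) = (4*(1 + 4))*k = (4*5)*k = 20*k)
u(b) = sqrt(3 + 3*b) (u(b) = sqrt((2*b + 3) + b) = sqrt((3 + 2*b) + b) = sqrt(3 + 3*b))
Q(1 - 10, -9) + u(-12) = 20*(1 - 10) + sqrt(3 + 3*(-12)) = 20*(-9) + sqrt(3 - 36) = -180 + sqrt(-33) = -180 + I*sqrt(33)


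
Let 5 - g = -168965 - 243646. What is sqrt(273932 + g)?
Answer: 2*sqrt(171637) ≈ 828.58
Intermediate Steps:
g = 412616 (g = 5 - (-168965 - 243646) = 5 - 1*(-412611) = 5 + 412611 = 412616)
sqrt(273932 + g) = sqrt(273932 + 412616) = sqrt(686548) = 2*sqrt(171637)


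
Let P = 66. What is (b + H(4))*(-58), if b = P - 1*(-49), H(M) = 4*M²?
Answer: -10382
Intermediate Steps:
b = 115 (b = 66 - 1*(-49) = 66 + 49 = 115)
(b + H(4))*(-58) = (115 + 4*4²)*(-58) = (115 + 4*16)*(-58) = (115 + 64)*(-58) = 179*(-58) = -10382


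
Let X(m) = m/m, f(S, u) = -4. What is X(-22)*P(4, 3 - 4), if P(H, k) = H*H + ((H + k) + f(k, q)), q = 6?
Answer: 15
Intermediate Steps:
X(m) = 1
P(H, k) = -4 + H + k + H² (P(H, k) = H*H + ((H + k) - 4) = H² + (-4 + H + k) = -4 + H + k + H²)
X(-22)*P(4, 3 - 4) = 1*(-4 + 4 + (3 - 4) + 4²) = 1*(-4 + 4 - 1 + 16) = 1*15 = 15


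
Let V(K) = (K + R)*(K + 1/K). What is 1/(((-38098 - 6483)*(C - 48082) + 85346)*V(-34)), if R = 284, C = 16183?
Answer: -17/205682010925625 ≈ -8.2652e-14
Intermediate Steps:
V(K) = (284 + K)*(K + 1/K) (V(K) = (K + 284)*(K + 1/K) = (284 + K)*(K + 1/K))
1/(((-38098 - 6483)*(C - 48082) + 85346)*V(-34)) = 1/(((-38098 - 6483)*(16183 - 48082) + 85346)*(1 + (-34)**2 + 284*(-34) + 284/(-34))) = 1/((-44581*(-31899) + 85346)*(1 + 1156 - 9656 + 284*(-1/34))) = 1/((1422089319 + 85346)*(1 + 1156 - 9656 - 142/17)) = 1/(1422174665*(-144625/17)) = (1/1422174665)*(-17/144625) = -17/205682010925625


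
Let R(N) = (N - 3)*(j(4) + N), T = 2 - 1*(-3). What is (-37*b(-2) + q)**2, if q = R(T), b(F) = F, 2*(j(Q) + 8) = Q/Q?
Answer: 4761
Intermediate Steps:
j(Q) = -15/2 (j(Q) = -8 + (Q/Q)/2 = -8 + (1/2)*1 = -8 + 1/2 = -15/2)
T = 5 (T = 2 + 3 = 5)
R(N) = (-3 + N)*(-15/2 + N) (R(N) = (N - 3)*(-15/2 + N) = (-3 + N)*(-15/2 + N))
q = -5 (q = 45/2 + 5**2 - 21/2*5 = 45/2 + 25 - 105/2 = -5)
(-37*b(-2) + q)**2 = (-37*(-2) - 5)**2 = (74 - 5)**2 = 69**2 = 4761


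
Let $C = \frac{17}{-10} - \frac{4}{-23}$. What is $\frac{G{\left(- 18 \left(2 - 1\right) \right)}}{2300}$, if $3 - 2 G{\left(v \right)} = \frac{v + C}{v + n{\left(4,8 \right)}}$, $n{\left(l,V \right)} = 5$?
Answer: $\frac{4479}{13754000} \approx 0.00032565$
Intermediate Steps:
$C = - \frac{351}{230}$ ($C = 17 \left(- \frac{1}{10}\right) - - \frac{4}{23} = - \frac{17}{10} + \frac{4}{23} = - \frac{351}{230} \approx -1.5261$)
$G{\left(v \right)} = \frac{3}{2} - \frac{- \frac{351}{230} + v}{2 \left(5 + v\right)}$ ($G{\left(v \right)} = \frac{3}{2} - \frac{\left(v - \frac{351}{230}\right) \frac{1}{v + 5}}{2} = \frac{3}{2} - \frac{\left(- \frac{351}{230} + v\right) \frac{1}{5 + v}}{2} = \frac{3}{2} - \frac{\frac{1}{5 + v} \left(- \frac{351}{230} + v\right)}{2} = \frac{3}{2} - \frac{- \frac{351}{230} + v}{2 \left(5 + v\right)}$)
$\frac{G{\left(- 18 \left(2 - 1\right) \right)}}{2300} = \frac{\frac{1}{5 - 18 \left(2 - 1\right)} \left(\frac{3801}{460} - 18 \left(2 - 1\right)\right)}{2300} = \frac{\frac{3801}{460} - 18 \left(2 - 1\right)}{5 - 18 \left(2 - 1\right)} \frac{1}{2300} = \frac{\frac{3801}{460} - 18}{5 - 18} \cdot \frac{1}{2300} = \frac{1}{-13} \left(- \frac{4479}{460}\right) \frac{1}{2300} = \left(- \frac{1}{13}\right) \left(- \frac{4479}{460}\right) \frac{1}{2300} = \frac{4479}{5980} \cdot \frac{1}{2300} = \frac{4479}{13754000}$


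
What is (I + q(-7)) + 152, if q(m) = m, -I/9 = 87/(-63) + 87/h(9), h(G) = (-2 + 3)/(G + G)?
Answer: -97556/7 ≈ -13937.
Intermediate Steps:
h(G) = 1/(2*G)
I = -98571/7 (I = -9*(87/(-63) + 87/(((½)/9))) = -9*(87*(-1/63) + 87/(((½)*(⅑)))) = -9*(-29/21 + 87/(1/18)) = -9*(-29/21 + 87*18) = -9*(-29/21 + 1566) = -9*32857/21 = -98571/7 ≈ -14082.)
(I + q(-7)) + 152 = (-98571/7 - 7) + 152 = -98620/7 + 152 = -97556/7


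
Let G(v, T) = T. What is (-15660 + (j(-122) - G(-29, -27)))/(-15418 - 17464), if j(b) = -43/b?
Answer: 1907183/4011604 ≈ 0.47542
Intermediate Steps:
(-15660 + (j(-122) - G(-29, -27)))/(-15418 - 17464) = (-15660 + (-43/(-122) - 1*(-27)))/(-15418 - 17464) = (-15660 + (-43*(-1/122) + 27))/(-32882) = (-15660 + (43/122 + 27))*(-1/32882) = (-15660 + 3337/122)*(-1/32882) = -1907183/122*(-1/32882) = 1907183/4011604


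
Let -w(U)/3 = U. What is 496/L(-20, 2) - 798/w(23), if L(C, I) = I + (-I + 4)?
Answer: 3118/23 ≈ 135.57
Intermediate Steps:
w(U) = -3*U
L(C, I) = 4 (L(C, I) = I + (4 - I) = 4)
496/L(-20, 2) - 798/w(23) = 496/4 - 798/((-3*23)) = 496*(1/4) - 798/(-69) = 124 - 798*(-1/69) = 124 + 266/23 = 3118/23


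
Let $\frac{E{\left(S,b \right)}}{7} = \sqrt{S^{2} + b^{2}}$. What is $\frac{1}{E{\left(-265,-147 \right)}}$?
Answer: $\frac{\sqrt{91834}}{642838} \approx 0.00047141$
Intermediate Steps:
$E{\left(S,b \right)} = 7 \sqrt{S^{2} + b^{2}}$
$\frac{1}{E{\left(-265,-147 \right)}} = \frac{1}{7 \sqrt{\left(-265\right)^{2} + \left(-147\right)^{2}}} = \frac{1}{7 \sqrt{70225 + 21609}} = \frac{1}{7 \sqrt{91834}} = \frac{\sqrt{91834}}{642838}$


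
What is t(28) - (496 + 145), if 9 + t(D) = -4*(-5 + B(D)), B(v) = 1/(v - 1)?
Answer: -17014/27 ≈ -630.15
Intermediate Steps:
B(v) = 1/(-1 + v)
t(D) = 11 - 4/(-1 + D) (t(D) = -9 - 4*(-5 + 1/(-1 + D)) = -9 + (20 - 4/(-1 + D)) = 11 - 4/(-1 + D))
t(28) - (496 + 145) = (-15 + 11*28)/(-1 + 28) - (496 + 145) = (-15 + 308)/27 - 1*641 = (1/27)*293 - 641 = 293/27 - 641 = -17014/27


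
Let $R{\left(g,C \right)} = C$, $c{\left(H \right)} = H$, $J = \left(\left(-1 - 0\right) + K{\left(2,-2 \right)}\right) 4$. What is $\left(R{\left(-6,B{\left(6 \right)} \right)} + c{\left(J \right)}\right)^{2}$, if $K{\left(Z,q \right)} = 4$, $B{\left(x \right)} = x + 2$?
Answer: $400$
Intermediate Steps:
$B{\left(x \right)} = 2 + x$
$J = 12$ ($J = \left(\left(-1 - 0\right) + 4\right) 4 = \left(\left(-1 + 0\right) + 4\right) 4 = \left(-1 + 4\right) 4 = 3 \cdot 4 = 12$)
$\left(R{\left(-6,B{\left(6 \right)} \right)} + c{\left(J \right)}\right)^{2} = \left(\left(2 + 6\right) + 12\right)^{2} = \left(8 + 12\right)^{2} = 20^{2} = 400$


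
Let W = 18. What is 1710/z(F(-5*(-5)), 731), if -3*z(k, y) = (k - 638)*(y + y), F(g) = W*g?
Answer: 2565/137428 ≈ 0.018664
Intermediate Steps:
F(g) = 18*g
z(k, y) = -2*y*(-638 + k)/3 (z(k, y) = -(k - 638)*(y + y)/3 = -(-638 + k)*2*y/3 = -2*y*(-638 + k)/3)
1710/z(F(-5*(-5)), 731) = 1710/(((⅔)*731*(638 - 18*(-5*(-5))))) = 1710/(((⅔)*731*(638 - 18*25))) = 1710/(((⅔)*731*(638 - 1*450))) = 1710/(((⅔)*731*(638 - 450))) = 1710/(((⅔)*731*188)) = 1710/(274856/3) = 1710*(3/274856) = 2565/137428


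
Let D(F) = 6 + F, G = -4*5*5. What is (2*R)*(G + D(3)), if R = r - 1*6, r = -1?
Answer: 1274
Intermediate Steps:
G = -100 (G = -20*5 = -100)
R = -7 (R = -1 - 1*6 = -1 - 6 = -7)
(2*R)*(G + D(3)) = (2*(-7))*(-100 + (6 + 3)) = -14*(-100 + 9) = -14*(-91) = 1274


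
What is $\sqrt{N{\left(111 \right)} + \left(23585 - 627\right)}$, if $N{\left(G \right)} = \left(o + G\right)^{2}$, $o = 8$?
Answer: $\sqrt{37119} \approx 192.66$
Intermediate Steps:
$N{\left(G \right)} = \left(8 + G\right)^{2}$
$\sqrt{N{\left(111 \right)} + \left(23585 - 627\right)} = \sqrt{\left(8 + 111\right)^{2} + \left(23585 - 627\right)} = \sqrt{119^{2} + 22958} = \sqrt{14161 + 22958} = \sqrt{37119}$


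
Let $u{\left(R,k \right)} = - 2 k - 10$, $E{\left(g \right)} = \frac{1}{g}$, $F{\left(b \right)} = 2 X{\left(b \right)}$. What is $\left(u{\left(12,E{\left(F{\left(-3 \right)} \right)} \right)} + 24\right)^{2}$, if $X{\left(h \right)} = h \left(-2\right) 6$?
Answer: $\frac{253009}{1296} \approx 195.22$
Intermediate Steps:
$X{\left(h \right)} = - 12 h$ ($X{\left(h \right)} = - 2 h 6 = - 12 h$)
$F{\left(b \right)} = - 24 b$ ($F{\left(b \right)} = 2 \left(- 12 b\right) = - 24 b$)
$u{\left(R,k \right)} = -10 - 2 k$
$\left(u{\left(12,E{\left(F{\left(-3 \right)} \right)} \right)} + 24\right)^{2} = \left(\left(-10 - \frac{2}{\left(-24\right) \left(-3\right)}\right) + 24\right)^{2} = \left(\left(-10 - \frac{2}{72}\right) + 24\right)^{2} = \left(\left(-10 - \frac{1}{36}\right) + 24\right)^{2} = \left(- \frac{361}{36} + 24\right)^{2} = \left(\frac{503}{36}\right)^{2} = \frac{253009}{1296}$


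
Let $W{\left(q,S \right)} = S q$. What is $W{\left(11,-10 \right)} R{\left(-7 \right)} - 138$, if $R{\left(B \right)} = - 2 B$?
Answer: $-1678$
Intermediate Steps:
$W{\left(11,-10 \right)} R{\left(-7 \right)} - 138 = \left(-10\right) 11 \left(\left(-2\right) \left(-7\right)\right) - 138 = \left(-110\right) 14 - 138 = -1540 - 138 = -1678$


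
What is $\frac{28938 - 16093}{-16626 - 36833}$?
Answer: $- \frac{1835}{7637} \approx -0.24028$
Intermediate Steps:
$\frac{28938 - 16093}{-16626 - 36833} = \frac{12845}{-53459} = 12845 \left(- \frac{1}{53459}\right) = - \frac{1835}{7637}$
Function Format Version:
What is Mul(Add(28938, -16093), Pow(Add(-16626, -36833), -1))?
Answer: Rational(-1835, 7637) ≈ -0.24028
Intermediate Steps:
Mul(Add(28938, -16093), Pow(Add(-16626, -36833), -1)) = Mul(12845, Pow(-53459, -1)) = Mul(12845, Rational(-1, 53459)) = Rational(-1835, 7637)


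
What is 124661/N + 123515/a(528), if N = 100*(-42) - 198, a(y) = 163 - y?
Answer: -117744047/321054 ≈ -366.74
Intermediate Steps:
N = -4398 (N = -4200 - 198 = -4398)
124661/N + 123515/a(528) = 124661/(-4398) + 123515/(163 - 1*528) = 124661*(-1/4398) + 123515/(163 - 528) = -124661/4398 + 123515/(-365) = -124661/4398 + 123515*(-1/365) = -124661/4398 - 24703/73 = -117744047/321054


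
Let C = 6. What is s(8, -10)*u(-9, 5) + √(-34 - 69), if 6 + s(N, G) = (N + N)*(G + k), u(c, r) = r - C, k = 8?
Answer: 38 + I*√103 ≈ 38.0 + 10.149*I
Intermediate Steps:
u(c, r) = -6 + r (u(c, r) = r - 1*6 = r - 6 = -6 + r)
s(N, G) = -6 + 2*N*(8 + G) (s(N, G) = -6 + (N + N)*(G + 8) = -6 + (2*N)*(8 + G) = -6 + 2*N*(8 + G))
s(8, -10)*u(-9, 5) + √(-34 - 69) = (-6 + 16*8 + 2*(-10)*8)*(-6 + 5) + √(-34 - 69) = (-6 + 128 - 160)*(-1) + √(-103) = -38*(-1) + I*√103 = 38 + I*√103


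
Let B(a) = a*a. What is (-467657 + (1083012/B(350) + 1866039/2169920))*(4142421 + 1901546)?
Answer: -5366514295589479527613/1898680000 ≈ -2.8264e+12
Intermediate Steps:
B(a) = a²
(-467657 + (1083012/B(350) + 1866039/2169920))*(4142421 + 1901546) = (-467657 + (1083012/(350²) + 1866039/2169920))*(4142421 + 1901546) = (-467657 + (1083012/122500 + 1866039*(1/2169920)))*6043967 = (-467657 + (1083012*(1/122500) + 1866039/2169920))*6043967 = (-467657 + (38679/4375 + 1866039/2169920))*6043967 = (-467657 + 18418851261/1898680000)*6043967 = -887912573908739/1898680000*6043967 = -5366514295589479527613/1898680000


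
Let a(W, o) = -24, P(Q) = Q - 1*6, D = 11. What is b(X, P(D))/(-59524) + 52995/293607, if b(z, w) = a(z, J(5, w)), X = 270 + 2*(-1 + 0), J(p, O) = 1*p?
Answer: 263460079/1456388589 ≈ 0.18090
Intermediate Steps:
P(Q) = -6 + Q (P(Q) = Q - 6 = -6 + Q)
J(p, O) = p
X = 268 (X = 270 + 2*(-1) = 270 - 2 = 268)
b(z, w) = -24
b(X, P(D))/(-59524) + 52995/293607 = -24/(-59524) + 52995/293607 = -24*(-1/59524) + 52995*(1/293607) = 6/14881 + 17665/97869 = 263460079/1456388589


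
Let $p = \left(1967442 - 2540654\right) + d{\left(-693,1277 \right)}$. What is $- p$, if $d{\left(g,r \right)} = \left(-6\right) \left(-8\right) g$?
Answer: $606476$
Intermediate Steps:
$d{\left(g,r \right)} = 48 g$
$p = -606476$ ($p = \left(1967442 - 2540654\right) + 48 \left(-693\right) = -573212 - 33264 = -606476$)
$- p = \left(-1\right) \left(-606476\right) = 606476$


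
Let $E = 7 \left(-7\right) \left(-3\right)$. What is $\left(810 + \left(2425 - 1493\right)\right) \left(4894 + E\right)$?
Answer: $8781422$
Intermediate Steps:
$E = 147$ ($E = \left(-49\right) \left(-3\right) = 147$)
$\left(810 + \left(2425 - 1493\right)\right) \left(4894 + E\right) = \left(810 + \left(2425 - 1493\right)\right) \left(4894 + 147\right) = \left(810 + \left(2425 - 1493\right)\right) 5041 = \left(810 + 932\right) 5041 = 1742 \cdot 5041 = 8781422$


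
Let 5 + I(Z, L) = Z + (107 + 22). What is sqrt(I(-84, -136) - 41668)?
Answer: 2*I*sqrt(10407) ≈ 204.03*I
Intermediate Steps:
I(Z, L) = 124 + Z (I(Z, L) = -5 + (Z + (107 + 22)) = -5 + (Z + 129) = -5 + (129 + Z) = 124 + Z)
sqrt(I(-84, -136) - 41668) = sqrt((124 - 84) - 41668) = sqrt(40 - 41668) = sqrt(-41628) = 2*I*sqrt(10407)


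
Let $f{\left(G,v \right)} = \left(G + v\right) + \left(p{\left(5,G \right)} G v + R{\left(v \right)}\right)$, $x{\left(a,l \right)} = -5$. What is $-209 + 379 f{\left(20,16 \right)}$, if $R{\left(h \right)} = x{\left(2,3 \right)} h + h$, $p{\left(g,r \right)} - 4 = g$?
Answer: $1080699$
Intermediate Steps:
$p{\left(g,r \right)} = 4 + g$
$R{\left(h \right)} = - 4 h$ ($R{\left(h \right)} = - 5 h + h = - 4 h$)
$f{\left(G,v \right)} = G - 3 v + 9 G v$ ($f{\left(G,v \right)} = \left(G + v\right) + \left(\left(4 + 5\right) G v - 4 v\right) = \left(G + v\right) + \left(9 G v - 4 v\right) = \left(G + v\right) + \left(- 4 v + 9 G v\right) = G - 3 v + 9 G v$)
$-209 + 379 f{\left(20,16 \right)} = -209 + 379 \left(20 - 48 + 9 \cdot 20 \cdot 16\right) = -209 + 379 \left(20 - 48 + 2880\right) = -209 + 379 \cdot 2852 = -209 + 1080908 = 1080699$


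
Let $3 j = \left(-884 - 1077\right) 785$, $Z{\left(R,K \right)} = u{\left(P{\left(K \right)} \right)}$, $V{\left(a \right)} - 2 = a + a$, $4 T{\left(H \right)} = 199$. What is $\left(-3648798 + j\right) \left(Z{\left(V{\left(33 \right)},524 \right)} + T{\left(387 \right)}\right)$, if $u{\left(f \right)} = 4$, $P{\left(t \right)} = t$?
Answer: $- \frac{2684442485}{12} \approx -2.237 \cdot 10^{8}$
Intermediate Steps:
$T{\left(H \right)} = \frac{199}{4}$ ($T{\left(H \right)} = \frac{1}{4} \cdot 199 = \frac{199}{4}$)
$V{\left(a \right)} = 2 + 2 a$ ($V{\left(a \right)} = 2 + \left(a + a\right) = 2 + 2 a$)
$Z{\left(R,K \right)} = 4$
$j = - \frac{1539385}{3}$ ($j = \frac{\left(-884 - 1077\right) 785}{3} = \frac{\left(-1961\right) 785}{3} = \frac{1}{3} \left(-1539385\right) = - \frac{1539385}{3} \approx -5.1313 \cdot 10^{5}$)
$\left(-3648798 + j\right) \left(Z{\left(V{\left(33 \right)},524 \right)} + T{\left(387 \right)}\right) = \left(-3648798 - \frac{1539385}{3}\right) \left(4 + \frac{199}{4}\right) = \left(- \frac{12485779}{3}\right) \frac{215}{4} = - \frac{2684442485}{12}$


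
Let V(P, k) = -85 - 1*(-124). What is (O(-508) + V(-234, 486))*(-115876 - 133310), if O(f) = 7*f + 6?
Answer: 874892046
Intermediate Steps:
V(P, k) = 39 (V(P, k) = -85 + 124 = 39)
O(f) = 6 + 7*f
(O(-508) + V(-234, 486))*(-115876 - 133310) = ((6 + 7*(-508)) + 39)*(-115876 - 133310) = ((6 - 3556) + 39)*(-249186) = (-3550 + 39)*(-249186) = -3511*(-249186) = 874892046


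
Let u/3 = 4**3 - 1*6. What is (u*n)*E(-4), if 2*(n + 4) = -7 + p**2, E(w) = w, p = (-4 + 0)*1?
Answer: -348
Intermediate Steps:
p = -4 (p = -4*1 = -4)
n = 1/2 (n = -4 + (-7 + (-4)**2)/2 = -4 + (-7 + 16)/2 = -4 + (1/2)*9 = -4 + 9/2 = 1/2 ≈ 0.50000)
u = 174 (u = 3*(4**3 - 1*6) = 3*(64 - 6) = 3*58 = 174)
(u*n)*E(-4) = (174*(1/2))*(-4) = 87*(-4) = -348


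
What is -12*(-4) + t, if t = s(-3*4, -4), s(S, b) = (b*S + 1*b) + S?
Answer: 80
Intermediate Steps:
s(S, b) = S + b + S*b (s(S, b) = (S*b + b) + S = (b + S*b) + S = S + b + S*b)
t = 32 (t = -3*4 - 4 - 3*4*(-4) = -12 - 4 - 12*(-4) = -12 - 4 + 48 = 32)
-12*(-4) + t = -12*(-4) + 32 = 48 + 32 = 80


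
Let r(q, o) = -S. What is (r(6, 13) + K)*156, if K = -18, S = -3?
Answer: -2340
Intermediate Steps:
r(q, o) = 3 (r(q, o) = -1*(-3) = 3)
(r(6, 13) + K)*156 = (3 - 18)*156 = -15*156 = -2340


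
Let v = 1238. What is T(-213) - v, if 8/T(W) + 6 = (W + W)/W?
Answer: -1240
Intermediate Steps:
T(W) = -2 (T(W) = 8/(-6 + (W + W)/W) = 8/(-6 + (2*W)/W) = 8/(-6 + 2) = 8/(-4) = 8*(-¼) = -2)
T(-213) - v = -2 - 1*1238 = -2 - 1238 = -1240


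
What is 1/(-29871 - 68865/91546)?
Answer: -91546/2734639431 ≈ -3.3476e-5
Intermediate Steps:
1/(-29871 - 68865/91546) = 1/(-2734639431/91546) = -91546/2734639431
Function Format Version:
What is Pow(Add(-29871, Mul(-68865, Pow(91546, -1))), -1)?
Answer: Rational(-91546, 2734639431) ≈ -3.3476e-5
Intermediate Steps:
Pow(Add(-29871, Mul(-68865, Pow(91546, -1))), -1) = Pow(Add(-29871, Mul(-68865, Rational(1, 91546))), -1) = Pow(Add(-29871, Rational(-68865, 91546)), -1) = Pow(Rational(-2734639431, 91546), -1) = Rational(-91546, 2734639431)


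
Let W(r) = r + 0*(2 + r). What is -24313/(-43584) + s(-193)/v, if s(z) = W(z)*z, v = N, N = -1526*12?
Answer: -16364455/11084864 ≈ -1.4763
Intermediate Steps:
W(r) = r (W(r) = r + 0 = r)
N = -18312
v = -18312
s(z) = z² (s(z) = z*z = z²)
-24313/(-43584) + s(-193)/v = -24313/(-43584) + (-193)²/(-18312) = -24313*(-1/43584) + 37249*(-1/18312) = 24313/43584 - 37249/18312 = -16364455/11084864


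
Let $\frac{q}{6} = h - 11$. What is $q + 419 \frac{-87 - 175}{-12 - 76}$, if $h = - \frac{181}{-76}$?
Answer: $\frac{999661}{836} \approx 1195.8$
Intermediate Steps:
$h = \frac{181}{76}$ ($h = \left(-181\right) \left(- \frac{1}{76}\right) = \frac{181}{76} \approx 2.3816$)
$q = - \frac{1965}{38}$ ($q = 6 \left(\frac{181}{76} - 11\right) = 6 \left(- \frac{655}{76}\right) = - \frac{1965}{38} \approx -51.711$)
$q + 419 \frac{-87 - 175}{-12 - 76} = - \frac{1965}{38} + 419 \frac{-87 - 175}{-12 - 76} = - \frac{1965}{38} + 419 \left(- \frac{262}{-88}\right) = - \frac{1965}{38} + 419 \left(\left(-262\right) \left(- \frac{1}{88}\right)\right) = - \frac{1965}{38} + 419 \cdot \frac{131}{44} = - \frac{1965}{38} + \frac{54889}{44} = \frac{999661}{836}$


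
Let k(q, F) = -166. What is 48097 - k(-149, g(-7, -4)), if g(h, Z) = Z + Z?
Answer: 48263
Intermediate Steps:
g(h, Z) = 2*Z
48097 - k(-149, g(-7, -4)) = 48097 - 1*(-166) = 48097 + 166 = 48263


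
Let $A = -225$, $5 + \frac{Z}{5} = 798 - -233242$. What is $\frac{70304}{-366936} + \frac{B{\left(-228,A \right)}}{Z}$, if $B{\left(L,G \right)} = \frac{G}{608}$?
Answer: $- \frac{250095081731}{1305313174752} \approx -0.1916$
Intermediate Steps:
$Z = 1170175$ ($Z = -25 + 5 \left(798 - -233242\right) = -25 + 5 \left(798 + 233242\right) = -25 + 5 \cdot 234040 = -25 + 1170200 = 1170175$)
$B{\left(L,G \right)} = \frac{G}{608}$ ($B{\left(L,G \right)} = G \frac{1}{608} = \frac{G}{608}$)
$\frac{70304}{-366936} + \frac{B{\left(-228,A \right)}}{Z} = \frac{70304}{-366936} + \frac{\frac{1}{608} \left(-225\right)}{1170175} = 70304 \left(- \frac{1}{366936}\right) - \frac{9}{28458656} = - \frac{8788}{45867} - \frac{9}{28458656} = - \frac{250095081731}{1305313174752}$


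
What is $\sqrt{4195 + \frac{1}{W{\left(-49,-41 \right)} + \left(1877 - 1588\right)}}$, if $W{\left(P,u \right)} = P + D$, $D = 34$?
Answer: $\frac{\sqrt{314944094}}{274} \approx 64.769$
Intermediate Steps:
$W{\left(P,u \right)} = 34 + P$ ($W{\left(P,u \right)} = P + 34 = 34 + P$)
$\sqrt{4195 + \frac{1}{W{\left(-49,-41 \right)} + \left(1877 - 1588\right)}} = \sqrt{4195 + \frac{1}{\left(34 - 49\right) + \left(1877 - 1588\right)}} = \sqrt{4195 + \frac{1}{-15 + \left(1877 - 1588\right)}} = \sqrt{4195 + \frac{1}{-15 + 289}} = \sqrt{4195 + \frac{1}{274}} = \sqrt{\frac{1149431}{274}} = \frac{\sqrt{314944094}}{274}$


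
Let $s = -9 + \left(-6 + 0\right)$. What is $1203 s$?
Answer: $-18045$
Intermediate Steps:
$s = -15$ ($s = -9 - 6 = -15$)
$1203 s = 1203 \left(-15\right) = -18045$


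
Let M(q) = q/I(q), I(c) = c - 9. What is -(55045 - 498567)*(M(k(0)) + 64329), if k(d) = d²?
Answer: 28531326738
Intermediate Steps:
I(c) = -9 + c
M(q) = q/(-9 + q)
-(55045 - 498567)*(M(k(0)) + 64329) = -(55045 - 498567)*(0²/(-9 + 0²) + 64329) = -(-443522)*(0/(-9 + 0) + 64329) = -(-443522)*(0/(-9) + 64329) = -(-443522)*(0*(-⅑) + 64329) = -(-443522)*(0 + 64329) = -(-443522)*64329 = -1*(-28531326738) = 28531326738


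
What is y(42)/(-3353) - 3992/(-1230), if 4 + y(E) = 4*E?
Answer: 6591728/2062095 ≈ 3.1966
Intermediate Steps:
y(E) = -4 + 4*E
y(42)/(-3353) - 3992/(-1230) = (-4 + 4*42)/(-3353) - 3992/(-1230) = (-4 + 168)*(-1/3353) - 3992*(-1/1230) = 164*(-1/3353) + 1996/615 = -164/3353 + 1996/615 = 6591728/2062095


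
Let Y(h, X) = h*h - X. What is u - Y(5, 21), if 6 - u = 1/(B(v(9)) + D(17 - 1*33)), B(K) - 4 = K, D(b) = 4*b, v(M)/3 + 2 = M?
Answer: 79/39 ≈ 2.0256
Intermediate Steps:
v(M) = -6 + 3*M
B(K) = 4 + K
u = 235/39 (u = 6 - 1/((4 + (-6 + 3*9)) + 4*(17 - 1*33)) = 6 - 1/((4 + (-6 + 27)) + 4*(17 - 33)) = 6 - 1/((4 + 21) + 4*(-16)) = 6 - 1/(25 - 64) = 6 - 1/(-39) = 6 - 1*(-1/39) = 6 + 1/39 = 235/39 ≈ 6.0256)
Y(h, X) = h² - X
u - Y(5, 21) = 235/39 - (5² - 1*21) = 235/39 - (25 - 21) = 235/39 - 1*4 = 235/39 - 4 = 79/39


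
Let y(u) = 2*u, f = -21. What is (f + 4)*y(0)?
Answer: 0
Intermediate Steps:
(f + 4)*y(0) = (-21 + 4)*(2*0) = -17*0 = 0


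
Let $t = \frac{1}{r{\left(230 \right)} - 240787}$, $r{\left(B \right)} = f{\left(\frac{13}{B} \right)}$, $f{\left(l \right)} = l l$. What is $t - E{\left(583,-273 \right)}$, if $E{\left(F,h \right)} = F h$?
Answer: $\frac{2027308792284929}{12737632131} \approx 1.5916 \cdot 10^{5}$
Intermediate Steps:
$f{\left(l \right)} = l^{2}$
$r{\left(B \right)} = \frac{169}{B^{2}}$ ($r{\left(B \right)} = \left(\frac{13}{B}\right)^{2} = \frac{169}{B^{2}}$)
$t = - \frac{52900}{12737632131}$ ($t = \frac{1}{\frac{169}{52900} - 240787} = \frac{1}{- \frac{12737632131}{52900}} = - \frac{52900}{12737632131} \approx -4.1531 \cdot 10^{-6}$)
$t - E{\left(583,-273 \right)} = - \frac{52900}{12737632131} - 583 \left(-273\right) = - \frac{52900}{12737632131} - -159159 = - \frac{52900}{12737632131} + 159159 = \frac{2027308792284929}{12737632131}$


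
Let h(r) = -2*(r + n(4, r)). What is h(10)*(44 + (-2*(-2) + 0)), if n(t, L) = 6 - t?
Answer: -1152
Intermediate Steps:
h(r) = -4 - 2*r (h(r) = -2*(r + (6 - 1*4)) = -2*(r + (6 - 4)) = -2*(r + 2) = -2*(2 + r) = -4 - 2*r)
h(10)*(44 + (-2*(-2) + 0)) = (-4 - 2*10)*(44 + (-2*(-2) + 0)) = (-4 - 20)*(44 + (4 + 0)) = -24*(44 + 4) = -24*48 = -1152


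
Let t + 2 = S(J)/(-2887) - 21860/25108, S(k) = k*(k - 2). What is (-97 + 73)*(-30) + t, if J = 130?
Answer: 12891153147/18121699 ≈ 711.37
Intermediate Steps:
S(k) = k*(-2 + k)
t = -156470133/18121699 (t = -2 + ((130*(-2 + 130))/(-2887) - 21860/25108) = -2 + ((130*128)*(-1/2887) - 21860*1/25108) = -2 + (16640*(-1/2887) - 5465/6277) = -2 + (-16640/2887 - 5465/6277) = -2 - 120226735/18121699 = -156470133/18121699 ≈ -8.6344)
(-97 + 73)*(-30) + t = (-97 + 73)*(-30) - 156470133/18121699 = -24*(-30) - 156470133/18121699 = 720 - 156470133/18121699 = 12891153147/18121699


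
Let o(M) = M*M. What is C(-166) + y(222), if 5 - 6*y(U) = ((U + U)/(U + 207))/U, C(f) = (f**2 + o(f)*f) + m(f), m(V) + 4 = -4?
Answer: -11703327209/2574 ≈ -4.5467e+6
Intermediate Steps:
o(M) = M**2
m(V) = -8 (m(V) = -4 - 4 = -8)
C(f) = -8 + f**2 + f**3 (C(f) = (f**2 + f**2*f) - 8 = (f**2 + f**3) - 8 = -8 + f**2 + f**3)
y(U) = 5/6 - 1/(3*(207 + U)) (y(U) = 5/6 - (U + U)/(U + 207)/(6*U) = 5/6 - (2*U)/(207 + U)/(6*U) = 5/6 - 2*U/(207 + U)/(6*U) = 5/6 - 1/(3*(207 + U)))
C(-166) + y(222) = (-8 + (-166)**2 + (-166)**3) + (1033 + 5*222)/(6*(207 + 222)) = (-8 + 27556 - 4574296) + (1/6)*(1033 + 1110)/429 = -4546748 + (1/6)*(1/429)*2143 = -4546748 + 2143/2574 = -11703327209/2574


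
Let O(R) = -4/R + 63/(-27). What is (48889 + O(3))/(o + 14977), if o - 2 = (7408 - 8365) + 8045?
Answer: 146656/66201 ≈ 2.2153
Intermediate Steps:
o = 7090 (o = 2 + ((7408 - 8365) + 8045) = 2 + (-957 + 8045) = 2 + 7088 = 7090)
O(R) = -7/3 - 4/R (O(R) = -4/R + 63*(-1/27) = -4/R - 7/3 = -7/3 - 4/R)
(48889 + O(3))/(o + 14977) = (48889 + (-7/3 - 4/3))/(7090 + 14977) = (48889 + (-7/3 - 4*⅓))/22067 = (48889 + (-7/3 - 4/3))*(1/22067) = (48889 - 11/3)*(1/22067) = (146656/3)*(1/22067) = 146656/66201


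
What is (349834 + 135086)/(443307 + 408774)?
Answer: 161640/284027 ≈ 0.56910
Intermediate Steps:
(349834 + 135086)/(443307 + 408774) = 484920/852081 = 484920*(1/852081) = 161640/284027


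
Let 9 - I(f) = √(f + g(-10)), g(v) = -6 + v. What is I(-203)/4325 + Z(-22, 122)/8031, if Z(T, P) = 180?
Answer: 283593/11578025 - I*√219/4325 ≈ 0.024494 - 0.0034217*I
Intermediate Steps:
I(f) = 9 - √(-16 + f) (I(f) = 9 - √(f + (-6 - 10)) = 9 - √(f - 16) = 9 - √(-16 + f))
I(-203)/4325 + Z(-22, 122)/8031 = (9 - √(-16 - 203))/4325 + 180/8031 = (9 - √(-219))*(1/4325) + 180*(1/8031) = (9 - I*√219)*(1/4325) + 60/2677 = (9/4325 - I*√219/4325) + 60/2677 = 283593/11578025 - I*√219/4325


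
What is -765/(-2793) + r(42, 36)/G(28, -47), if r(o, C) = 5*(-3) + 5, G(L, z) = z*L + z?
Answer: 356875/1268953 ≈ 0.28124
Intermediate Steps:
G(L, z) = z + L*z (G(L, z) = L*z + z = z + L*z)
r(o, C) = -10 (r(o, C) = -15 + 5 = -10)
-765/(-2793) + r(42, 36)/G(28, -47) = -765/(-2793) - 10*(-1/(47*(1 + 28))) = -765*(-1/2793) - 10/((-47*29)) = 255/931 - 10/(-1363) = 255/931 - 10*(-1/1363) = 255/931 + 10/1363 = 356875/1268953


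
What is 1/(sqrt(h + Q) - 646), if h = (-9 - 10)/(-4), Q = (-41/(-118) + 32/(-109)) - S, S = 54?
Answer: -16617704/10736302305 - 2*I*sqrt(8138565551)/10736302305 ≈ -0.0015478 - 1.6805e-5*I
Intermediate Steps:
Q = -693855/12862 (Q = (-41/(-118) + 32/(-109)) - 1*54 = (-41*(-1/118) + 32*(-1/109)) - 54 = (41/118 - 32/109) - 54 = 693/12862 - 54 = -693855/12862 ≈ -53.946)
h = 19/4 (h = -19*(-1/4) = 19/4 ≈ 4.7500)
1/(sqrt(h + Q) - 646) = 1/(sqrt(19/4 - 693855/12862) - 646) = 1/(sqrt(-1265521/25724) - 646) = 1/(I*sqrt(8138565551)/12862 - 646) = 1/(-646 + I*sqrt(8138565551)/12862)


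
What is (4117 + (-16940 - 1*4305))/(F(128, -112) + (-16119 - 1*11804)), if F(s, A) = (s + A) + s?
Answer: 17128/27779 ≈ 0.61658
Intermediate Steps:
F(s, A) = A + 2*s (F(s, A) = (A + s) + s = A + 2*s)
(4117 + (-16940 - 1*4305))/(F(128, -112) + (-16119 - 1*11804)) = (4117 + (-16940 - 1*4305))/((-112 + 2*128) + (-16119 - 1*11804)) = (4117 + (-16940 - 4305))/((-112 + 256) + (-16119 - 11804)) = (4117 - 21245)/(144 - 27923) = -17128/(-27779) = -17128*(-1/27779) = 17128/27779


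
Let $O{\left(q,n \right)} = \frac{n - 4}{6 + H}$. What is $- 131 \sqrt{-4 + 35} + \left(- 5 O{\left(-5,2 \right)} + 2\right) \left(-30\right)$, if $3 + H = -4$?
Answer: $240 - 131 \sqrt{31} \approx -489.38$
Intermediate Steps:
$H = -7$ ($H = -3 - 4 = -7$)
$O{\left(q,n \right)} = 4 - n$ ($O{\left(q,n \right)} = \frac{n - 4}{6 - 7} = \frac{-4 + n}{-1} = \left(-4 + n\right) \left(-1\right) = 4 - n$)
$- 131 \sqrt{-4 + 35} + \left(- 5 O{\left(-5,2 \right)} + 2\right) \left(-30\right) = - 131 \sqrt{-4 + 35} + \left(- 5 \left(4 - 2\right) + 2\right) \left(-30\right) = - 131 \sqrt{31} + \left(- 5 \left(4 - 2\right) + 2\right) \left(-30\right) = - 131 \sqrt{31} + \left(\left(-5\right) 2 + 2\right) \left(-30\right) = - 131 \sqrt{31} + \left(-10 + 2\right) \left(-30\right) = - 131 \sqrt{31} - -240 = - 131 \sqrt{31} + 240 = 240 - 131 \sqrt{31}$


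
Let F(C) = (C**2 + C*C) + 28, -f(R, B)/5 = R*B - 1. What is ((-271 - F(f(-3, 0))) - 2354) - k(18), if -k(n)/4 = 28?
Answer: -2591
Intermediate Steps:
k(n) = -112 (k(n) = -4*28 = -112)
f(R, B) = 5 - 5*B*R (f(R, B) = -5*(R*B - 1) = -5*(B*R - 1) = -5*(-1 + B*R) = 5 - 5*B*R)
F(C) = 28 + 2*C**2 (F(C) = (C**2 + C**2) + 28 = 2*C**2 + 28 = 28 + 2*C**2)
((-271 - F(f(-3, 0))) - 2354) - k(18) = ((-271 - (28 + 2*(5 - 5*0*(-3))**2)) - 2354) - 1*(-112) = ((-271 - (28 + 2*(5 + 0)**2)) - 2354) + 112 = ((-271 - (28 + 2*5**2)) - 2354) + 112 = ((-271 - (28 + 2*25)) - 2354) + 112 = ((-271 - (28 + 50)) - 2354) + 112 = ((-271 - 1*78) - 2354) + 112 = ((-271 - 78) - 2354) + 112 = (-349 - 2354) + 112 = -2703 + 112 = -2591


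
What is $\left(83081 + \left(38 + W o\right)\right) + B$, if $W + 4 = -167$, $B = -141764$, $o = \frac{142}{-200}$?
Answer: $- \frac{5852359}{100} \approx -58524.0$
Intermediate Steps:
$o = - \frac{71}{100}$ ($o = 142 \left(- \frac{1}{200}\right) = - \frac{71}{100} \approx -0.71$)
$W = -171$ ($W = -4 - 167 = -171$)
$\left(83081 + \left(38 + W o\right)\right) + B = \left(83081 + \left(38 - - \frac{12141}{100}\right)\right) - 141764 = \left(83081 + \left(38 + \frac{12141}{100}\right)\right) - 141764 = \left(83081 + \frac{15941}{100}\right) - 141764 = \frac{8324041}{100} - 141764 = - \frac{5852359}{100}$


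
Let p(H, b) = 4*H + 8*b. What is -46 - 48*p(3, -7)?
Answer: 2066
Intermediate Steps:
-46 - 48*p(3, -7) = -46 - 48*(4*3 + 8*(-7)) = -46 - 48*(12 - 56) = -46 - 48*(-44) = -46 + 2112 = 2066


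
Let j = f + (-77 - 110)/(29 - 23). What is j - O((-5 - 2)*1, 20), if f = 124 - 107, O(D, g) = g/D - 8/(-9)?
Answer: -1537/126 ≈ -12.198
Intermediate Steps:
O(D, g) = 8/9 + g/D (O(D, g) = g/D - 8*(-1/9) = g/D + 8/9 = 8/9 + g/D)
f = 17
j = -85/6 (j = 17 + (-77 - 110)/(29 - 23) = 17 - 187/6 = -85/6 ≈ -14.167)
j - O((-5 - 2)*1, 20) = -85/6 - (8/9 + 20/(((-5 - 2)*1))) = -85/6 - (8/9 + 20/((-7*1))) = -85/6 - (8/9 + 20/(-7)) = -85/6 - (8/9 + 20*(-1/7)) = -85/6 - (8/9 - 20/7) = -85/6 - 1*(-124/63) = -85/6 + 124/63 = -1537/126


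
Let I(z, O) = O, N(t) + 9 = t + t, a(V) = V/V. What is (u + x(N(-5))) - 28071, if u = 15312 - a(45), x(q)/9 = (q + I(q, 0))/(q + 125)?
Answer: -1352731/106 ≈ -12762.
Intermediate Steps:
a(V) = 1
N(t) = -9 + 2*t (N(t) = -9 + (t + t) = -9 + 2*t)
x(q) = 9*q/(125 + q) (x(q) = 9*((q + 0)/(q + 125)) = 9*(q/(125 + q)) = 9*q/(125 + q))
u = 15311 (u = 15312 - 1*1 = 15312 - 1 = 15311)
(u + x(N(-5))) - 28071 = (15311 + 9*(-9 + 2*(-5))/(125 + (-9 + 2*(-5)))) - 28071 = (15311 + 9*(-9 - 10)/(125 + (-9 - 10))) - 28071 = (15311 + 9*(-19)/(125 - 19)) - 28071 = (15311 + 9*(-19)/106) - 28071 = (15311 + 9*(-19)*(1/106)) - 28071 = (15311 - 171/106) - 28071 = 1622795/106 - 28071 = -1352731/106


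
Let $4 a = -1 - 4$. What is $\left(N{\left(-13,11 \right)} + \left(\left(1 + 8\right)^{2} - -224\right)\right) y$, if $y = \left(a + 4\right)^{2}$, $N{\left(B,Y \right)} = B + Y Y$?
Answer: $\frac{49973}{16} \approx 3123.3$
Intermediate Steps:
$a = - \frac{5}{4}$ ($a = \frac{-1 - 4}{4} = \frac{1}{4} \left(-5\right) = - \frac{5}{4} \approx -1.25$)
$N{\left(B,Y \right)} = B + Y^{2}$
$y = \frac{121}{16}$ ($y = \left(- \frac{5}{4} + 4\right)^{2} = \left(\frac{11}{4}\right)^{2} = \frac{121}{16} \approx 7.5625$)
$\left(N{\left(-13,11 \right)} + \left(\left(1 + 8\right)^{2} - -224\right)\right) y = \left(\left(-13 + 11^{2}\right) + \left(\left(1 + 8\right)^{2} - -224\right)\right) \frac{121}{16} = \left(\left(-13 + 121\right) + \left(9^{2} + 224\right)\right) \frac{121}{16} = \left(108 + \left(81 + 224\right)\right) \frac{121}{16} = \left(108 + 305\right) \frac{121}{16} = 413 \cdot \frac{121}{16} = \frac{49973}{16}$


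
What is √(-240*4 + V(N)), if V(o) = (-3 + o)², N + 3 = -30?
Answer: 4*√21 ≈ 18.330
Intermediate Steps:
N = -33 (N = -3 - 30 = -33)
√(-240*4 + V(N)) = √(-240*4 + (-3 - 33)²) = √(-960 + (-36)²) = √(-960 + 1296) = √336 = 4*√21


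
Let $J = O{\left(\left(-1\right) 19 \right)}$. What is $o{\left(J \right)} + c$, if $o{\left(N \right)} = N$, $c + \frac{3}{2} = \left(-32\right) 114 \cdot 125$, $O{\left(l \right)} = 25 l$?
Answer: $- \frac{912953}{2} \approx -4.5648 \cdot 10^{5}$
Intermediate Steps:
$J = -475$ ($J = 25 \left(\left(-1\right) 19\right) = 25 \left(-19\right) = -475$)
$c = - \frac{912003}{2}$ ($c = - \frac{3}{2} + \left(-32\right) 114 \cdot 125 = - \frac{3}{2} - 456000 = - \frac{912003}{2} \approx -4.56 \cdot 10^{5}$)
$o{\left(J \right)} + c = -475 - \frac{912003}{2} = - \frac{912953}{2}$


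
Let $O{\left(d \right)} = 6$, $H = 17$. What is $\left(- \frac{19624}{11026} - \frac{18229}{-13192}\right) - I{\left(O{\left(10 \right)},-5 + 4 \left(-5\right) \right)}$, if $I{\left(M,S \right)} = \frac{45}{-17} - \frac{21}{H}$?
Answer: $\frac{14906493}{4278088} \approx 3.4844$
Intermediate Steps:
$I{\left(M,S \right)} = - \frac{66}{17}$ ($I{\left(M,S \right)} = \frac{45}{-17} - \frac{21}{17} = 45 \left(- \frac{1}{17}\right) - \frac{21}{17} = - \frac{45}{17} - \frac{21}{17} = - \frac{66}{17}$)
$\left(- \frac{19624}{11026} - \frac{18229}{-13192}\right) - I{\left(O{\left(10 \right)},-5 + 4 \left(-5\right) \right)} = \left(- \frac{19624}{11026} - \frac{18229}{-13192}\right) - - \frac{66}{17} = \left(\left(-19624\right) \frac{1}{11026} - - \frac{18229}{13192}\right) + \frac{66}{17} = \left(- \frac{9812}{5513} + \frac{18229}{13192}\right) + \frac{66}{17} = - \frac{28943427}{72727496} + \frac{66}{17} = \frac{14906493}{4278088}$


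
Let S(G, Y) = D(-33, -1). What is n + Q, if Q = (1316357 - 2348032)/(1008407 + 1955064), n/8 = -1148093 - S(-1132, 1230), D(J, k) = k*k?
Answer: -27218747225867/2963471 ≈ -9.1848e+6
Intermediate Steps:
D(J, k) = k**2
S(G, Y) = 1 (S(G, Y) = (-1)**2 = 1)
n = -9184752 (n = 8*(-1148093 - 1*1) = 8*(-1148093 - 1) = 8*(-1148094) = -9184752)
Q = -1031675/2963471 ≈ -0.34813
n + Q = -9184752 - 1031675/2963471 = -27218747225867/2963471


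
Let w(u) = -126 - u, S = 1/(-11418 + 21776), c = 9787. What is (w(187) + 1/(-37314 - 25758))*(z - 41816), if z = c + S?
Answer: 6549380870497597/653299776 ≈ 1.0025e+7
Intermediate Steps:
S = 1/10358 ≈ 9.6544e-5
z = 101373747/10358 (z = 9787 + 1/10358 = 101373747/10358 ≈ 9787.0)
(w(187) + 1/(-37314 - 25758))*(z - 41816) = ((-126 - 1*187) + 1/(-37314 - 25758))*(101373747/10358 - 41816) = ((-126 - 187) + 1/(-63072))*(-331756381/10358) = (-313 - 1/63072)*(-331756381/10358) = -19741537/63072*(-331756381/10358) = 6549380870497597/653299776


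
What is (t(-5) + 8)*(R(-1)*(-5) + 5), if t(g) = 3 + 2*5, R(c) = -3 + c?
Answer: 525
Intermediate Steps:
t(g) = 13 (t(g) = 3 + 10 = 13)
(t(-5) + 8)*(R(-1)*(-5) + 5) = (13 + 8)*((-3 - 1)*(-5) + 5) = 21*(-4*(-5) + 5) = 21*(20 + 5) = 21*25 = 525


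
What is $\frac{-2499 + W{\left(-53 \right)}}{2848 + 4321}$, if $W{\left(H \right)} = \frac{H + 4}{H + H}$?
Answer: $- \frac{264845}{759914} \approx -0.34852$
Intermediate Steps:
$W{\left(H \right)} = \frac{4 + H}{2 H}$
$\frac{-2499 + W{\left(-53 \right)}}{2848 + 4321} = \frac{-2499 + \frac{4 - 53}{2 \left(-53\right)}}{2848 + 4321} = \frac{-2499 + \frac{1}{2} \left(- \frac{1}{53}\right) \left(-49\right)}{7169} = \left(-2499 + \frac{49}{106}\right) \frac{1}{7169} = \left(- \frac{264845}{106}\right) \frac{1}{7169} = - \frac{264845}{759914}$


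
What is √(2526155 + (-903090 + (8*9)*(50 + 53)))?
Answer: √1630481 ≈ 1276.9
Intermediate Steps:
√(2526155 + (-903090 + (8*9)*(50 + 53))) = √(2526155 + (-903090 + 72*103)) = √(2526155 + (-903090 + 7416)) = √(2526155 - 895674) = √1630481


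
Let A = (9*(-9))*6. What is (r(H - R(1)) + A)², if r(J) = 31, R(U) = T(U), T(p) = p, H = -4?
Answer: 207025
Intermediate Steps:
R(U) = U
A = -486 (A = -81*6 = -486)
(r(H - R(1)) + A)² = (31 - 486)² = (-455)² = 207025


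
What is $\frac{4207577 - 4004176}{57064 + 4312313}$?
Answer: $\frac{203401}{4369377} \approx 0.046551$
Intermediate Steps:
$\frac{4207577 - 4004176}{57064 + 4312313} = \frac{203401}{4369377}$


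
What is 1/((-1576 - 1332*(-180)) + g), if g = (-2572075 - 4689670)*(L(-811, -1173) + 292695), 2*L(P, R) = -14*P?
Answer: -1/2166701140956 ≈ -4.6153e-13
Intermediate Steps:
L(P, R) = -7*P (L(P, R) = (-14*P)/2 = -7*P)
g = -2166701379140 (g = (-2572075 - 4689670)*(-7*(-811) + 292695) = -7261745*(5677 + 292695) = -7261745*298372 = -2166701379140)
1/((-1576 - 1332*(-180)) + g) = 1/((-1576 - 1332*(-180)) - 2166701379140) = 1/((-1576 + 239760) - 2166701379140) = 1/(238184 - 2166701379140) = 1/(-2166701140956) = -1/2166701140956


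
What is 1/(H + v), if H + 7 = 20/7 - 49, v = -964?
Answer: -7/7120 ≈ -0.00098315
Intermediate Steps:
H = -372/7 (H = -7 + (20/7 - 49) = -7 - 323/7 = -372/7 ≈ -53.143)
1/(H + v) = 1/(-372/7 - 964) = 1/(-7120/7) = -7/7120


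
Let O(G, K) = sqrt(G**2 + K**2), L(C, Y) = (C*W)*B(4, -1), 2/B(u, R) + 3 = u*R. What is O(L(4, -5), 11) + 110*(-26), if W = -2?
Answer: -2860 + sqrt(6185)/7 ≈ -2848.8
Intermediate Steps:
B(u, R) = 2/(-3 + R*u) (B(u, R) = 2/(-3 + u*R) = 2/(-3 + R*u))
L(C, Y) = 4*C/7 (L(C, Y) = (C*(-2))*(2/(-3 - 1*4)) = (-2*C)*(2/(-3 - 4)) = (-2*C)*(2/(-7)) = (-2*C)*(2*(-1/7)) = -2*C*(-2/7) = 4*C/7)
O(L(4, -5), 11) + 110*(-26) = sqrt(((4/7)*4)**2 + 11**2) + 110*(-26) = sqrt((16/7)**2 + 121) - 2860 = sqrt(256/49 + 121) - 2860 = sqrt(6185/49) - 2860 = sqrt(6185)/7 - 2860 = -2860 + sqrt(6185)/7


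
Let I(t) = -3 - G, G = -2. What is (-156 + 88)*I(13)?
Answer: 68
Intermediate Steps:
I(t) = -1 (I(t) = -3 - 1*(-2) = -3 + 2 = -1)
(-156 + 88)*I(13) = (-156 + 88)*(-1) = -68*(-1) = 68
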